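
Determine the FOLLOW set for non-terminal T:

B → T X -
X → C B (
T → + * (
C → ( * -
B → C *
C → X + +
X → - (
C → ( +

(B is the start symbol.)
To compute FOLLOW(T), find every occurrence of T on a right-hand side N → α T β: add FIRST(β) \ {ε}, and if β is empty or nullable also add FOLLOW(N). Iterate to a fixed point.

In B → T X -: T is followed by X '-', add FIRST(X '-') \ {ε} = { '(', '-' }

Taking the union: FOLLOW(T) = { '(', '-' }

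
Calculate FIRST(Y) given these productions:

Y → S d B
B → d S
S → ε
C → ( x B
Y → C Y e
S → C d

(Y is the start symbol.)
{ '(', 'd' }

FIRST sets of the other non-terminals involved (by the same procedure, iterated to a fixed point):
  FIRST(S) = { '(', ε }
  FIRST(C) = { '(' }

From Y → S d B:
  - S is a non-terminal: add FIRST(S) \ {ε} = { '(' }
    S is nullable, so continue to the next symbol
  - d is a terminal: add 'd' and stop
From Y → C Y e:
  - C is a non-terminal: add FIRST(C) \ {ε} = { '(' }
    C is not nullable, so stop

Collecting: FIRST(Y) = { '(', 'd' }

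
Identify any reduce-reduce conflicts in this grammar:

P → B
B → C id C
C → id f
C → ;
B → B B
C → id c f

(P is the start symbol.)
No reduce-reduce conflicts

A reduce-reduce conflict occurs when an LR(0) state has two complete items [A → α .] and [B → β .] — both call for a reduction, and with no lookahead the parser cannot choose between them.

Augment with P' → P and build the canonical LR(0) collection (I0 = CLOSURE({[P' → . P]}), then GOTO on every symbol after a dot until no new states appear). It has 12 states:
  I0: { [B → . B B], [B → . C id C], [C → . ;], [C → . id c f], [C → . id f], [P → . B], [P' → . P] }  — shift
  I1: { [C → ; .] }  — reduce
  I2: { [B → . B B], [B → . C id C], [B → B . B], [C → . ;], [C → . id c f], [C → . id f], [P → B .] }  — shift, reduce
  I3: { [B → C . id C] }  — shift
  I4: { [P' → P .] }  — accept
  I5: { [C → id . c f], [C → id . f] }  — shift
  I6: { [C → id c . f] }  — shift
  I7: { [C → id f .] }  — reduce
  I8: { [C → id c f .] }  — reduce
  I9: { [B → C id . C], [C → . ;], [C → . id c f], [C → . id f] }  — shift
  I10: { [B → C id C .] }  — reduce
  I11: { [B → . B B], [B → . C id C], [B → B . B], [B → B B .], [C → . ;], [C → . id c f], [C → . id f] }  — shift, reduce

No state contains more than one complete item.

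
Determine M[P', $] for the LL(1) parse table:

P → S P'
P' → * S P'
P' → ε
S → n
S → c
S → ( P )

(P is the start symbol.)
To find M[P', $], we find productions for P' where $ is in the predict set (PREDICT(N → α) = (FIRST(α) \ {ε}) ∪ (FOLLOW(N) if α ⇒* ε)).

Relevant sets:
  FOLLOW(P') = { $, ')' }

P' → * S P': PREDICT = { '*' }
P' → ε: PREDICT = { $, ')' }
  $ is in predict set, so this production goes in M[P', $]

M[P', $] = P' → ε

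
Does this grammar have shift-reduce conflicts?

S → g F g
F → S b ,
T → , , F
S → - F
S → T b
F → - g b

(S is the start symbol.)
No shift-reduce conflicts

A shift-reduce conflict occurs when an LR(0) state has both:
  - a complete (reduce) item [A → α .] (dot at the end), and
  - a shift item [B → β . c γ] (dot before a terminal).

Augment with S' → S and build the canonical LR(0) collection (I0 = CLOSURE({[S' → . S]}), then GOTO on every symbol after a dot until no new states appear). It has 18 states:
  I0: { [S → . - F], [S → . T b], [S → . g F g], [S' → . S], [T → . , , F] }  — shift
  I1: { [T → , . , F] }  — shift
  I2: { [F → . - g b], [F → . S b ,], [S → - . F], [S → . - F], [S → . T b], [S → . g F g], [T → . , , F] }  — shift
  I3: { [S' → S .] }  — accept
  I4: { [S → T . b] }  — shift
  I5: { [F → . - g b], [F → . S b ,], [S → . - F], [S → . T b], [S → . g F g], [S → g . F g], [T → . , , F] }  — shift
  I6: { [F → - . g b], [F → . - g b], [F → . S b ,], [S → - . F], [S → . - F], [S → . T b], [S → . g F g], [T → . , , F] }  — shift
  I7: { [S → g F . g] }  — shift
  I8: { [F → S . b ,] }  — shift
  I9: { [F → S b . ,] }  — shift
  I10: { [F → S b , .] }  — reduce
  I11: { [S → g F g .] }  — reduce
  I12: { [S → - F .] }  — reduce
  I13: { [F → - g . b], [F → . - g b], [F → . S b ,], [S → . - F], [S → . T b], [S → . g F g], [S → g . F g], [T → . , , F] }  — shift
  I14: { [F → - g b .] }  — reduce
  I15: { [S → T b .] }  — reduce
  I16: { [F → . - g b], [F → . S b ,], [S → . - F], [S → . T b], [S → . g F g], [T → , , . F], [T → . , , F] }  — shift
  I17: { [T → , , F .] }  — reduce

No state contains both a complete item and a shift item.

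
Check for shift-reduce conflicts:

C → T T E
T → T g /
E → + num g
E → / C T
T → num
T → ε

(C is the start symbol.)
Yes — I0: [T → .] vs [T → . num]; I2: [T → .] vs [T → T . g /]; I8: [T → .] vs [T → . num]; I10: [T → .] vs [T → . num]; I11: [E → / C T .] vs [T → T . g /]

Augment with C' → C and build the canonical LR(0) collection (I0 = CLOSURE({[C' → . C]}), then GOTO on every symbol after a dot until no new states appear). It has 14 states:
  I0: { [C → . T T E], [C' → . C], [T → . T g /], [T → . num], [T → .] }  — shift, reduce
  I1: { [C' → C .] }  — accept
  I2: { [C → T . T E], [T → . T g /], [T → . num], [T → .], [T → T . g /] }  — shift, reduce
  I3: { [T → num .] }  — reduce
  I4: { [C → T T . E], [E → . + num g], [E → . / C T], [T → T . g /] }  — shift
  I5: { [T → T g . /] }  — shift
  I6: { [T → T g / .] }  — reduce
  I7: { [E → + . num g] }  — shift
  I8: { [C → . T T E], [E → / . C T], [T → . T g /], [T → . num], [T → .] }  — shift, reduce
  I9: { [C → T T E .] }  — reduce
  I10: { [E → / C . T], [T → . T g /], [T → . num], [T → .] }  — shift, reduce
  I11: { [E → / C T .], [T → T . g /] }  — shift, reduce
  I12: { [E → + num . g] }  — shift
  I13: { [E → + num g .] }  — reduce

I0 contains reduce item [T → .] and shift item [T → . num] — shift-reduce conflict.
I2 contains reduce item [T → .] and shift items [T → T . g /], [T → . num] — shift-reduce conflict.
I8 contains reduce item [T → .] and shift item [T → . num] — shift-reduce conflict.
I10 contains reduce item [T → .] and shift item [T → . num] — shift-reduce conflict.
I11 contains reduce item [E → / C T .] and shift item [T → T . g /] — shift-reduce conflict.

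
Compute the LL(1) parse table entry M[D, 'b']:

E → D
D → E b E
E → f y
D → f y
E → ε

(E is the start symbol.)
To find M[D, 'b'], we find productions for D where 'b' is in the predict set (PREDICT(N → α) = (FIRST(α) \ {ε}) ∪ (FOLLOW(N) if α ⇒* ε)).

Relevant sets:
  FIRST(E) = { 'b', 'f', ε }

D → E b E: PREDICT = { 'b', 'f' }
  'b' is in predict set, so this production goes in M[D, 'b']
D → f y: PREDICT = { 'f' }

M[D, 'b'] = D → E b E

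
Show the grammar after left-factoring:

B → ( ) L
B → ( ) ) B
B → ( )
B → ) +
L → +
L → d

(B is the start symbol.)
Left-factoring transforms A → αβ₁ | αβ₂ into A → αA' and A' → β₁ | β₂
(α is the longest common prefix among the alternatives). Repeat until
no nonterminal has two alternatives with a common prefix.

Round 1: B has alternatives sharing prefix '( )'. Introduce B': B → ( ) B'
  Add: B' → L
  Add: B' → ) B
  Add: B' → ε

No remaining common prefixes — done.

Resulting grammar:
B → ( ) B'
B' → L
B' → ) B
B' → ε
B → ) +
L → +
L → d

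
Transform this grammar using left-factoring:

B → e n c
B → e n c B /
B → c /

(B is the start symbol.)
B → e n c B'
B' → ε
B' → B /
B → c /

Left-factoring transforms A → αβ₁ | αβ₂ into A → αA' and A' → β₁ | β₂
(α is the longest common prefix among the alternatives). Repeat until
no nonterminal has two alternatives with a common prefix.

Round 1: B has alternatives sharing prefix 'e n c'. Introduce B': B → e n c B'
  Add: B' → ε
  Add: B' → B /

No remaining common prefixes — done.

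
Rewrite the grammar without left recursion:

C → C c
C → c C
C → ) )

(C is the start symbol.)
C is directly left-recursive. The standard transformation for
  A → A α₁ | ... | A α_m | β₁ | ... | β_n
is
  A  → β₁ A' | ... | β_n A'
  A' → α₁ A' | ... | α_m A' | ε

C → c C becomes C → c C C'
C → ) ) becomes C → ) ) C'
C → C c becomes C' → c C'
Add C' → ε

Resulting grammar:
C → c C C'
C → ) ) C'
C' → c C'
C' → ε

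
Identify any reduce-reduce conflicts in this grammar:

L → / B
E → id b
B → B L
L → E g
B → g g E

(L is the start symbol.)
No reduce-reduce conflicts

A reduce-reduce conflict occurs when an LR(0) state has two complete items [A → α .] and [B → β .] — both call for a reduction, and with no lookahead the parser cannot choose between them.

Augment with L' → L and build the canonical LR(0) collection (I0 = CLOSURE({[L' → . L]}), then GOTO on every symbol after a dot until no new states appear). It has 12 states:
  I0: { [E → . id b], [L → . / B], [L → . E g], [L' → . L] }  — shift
  I1: { [B → . B L], [B → . g g E], [L → / . B] }  — shift
  I2: { [L → E . g] }  — shift
  I3: { [L' → L .] }  — accept
  I4: { [E → id . b] }  — shift
  I5: { [E → id b .] }  — reduce
  I6: { [L → E g .] }  — reduce
  I7: { [B → B . L], [E → . id b], [L → . / B], [L → . E g], [L → / B .] }  — shift, reduce
  I8: { [B → g . g E] }  — shift
  I9: { [B → g g . E], [E → . id b] }  — shift
  I10: { [B → g g E .] }  — reduce
  I11: { [B → B L .] }  — reduce

No state contains more than one complete item.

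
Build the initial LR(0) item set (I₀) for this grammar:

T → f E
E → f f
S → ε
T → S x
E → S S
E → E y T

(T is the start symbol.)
{ [S → .], [T → . S x], [T → . f E], [T' → . T] }

First, augment the grammar with T' → T
I₀ = CLOSURE({ [T' → . T] }):
  [T' → . T] has the dot before T: add [T → . f E], [T → . S x]
  [T → . S x] has the dot before S: add [S → .]
No further items can be added.

I₀ = { [S → .], [T → . S x], [T → . f E], [T' → . T] }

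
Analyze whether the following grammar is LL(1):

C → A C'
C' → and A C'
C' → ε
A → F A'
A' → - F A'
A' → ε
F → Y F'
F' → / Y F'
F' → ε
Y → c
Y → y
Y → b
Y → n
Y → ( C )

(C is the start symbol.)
Yes, the grammar is LL(1).

Relevant sets:
  FOLLOW(C') = { $, ')' }
  FOLLOW(A') = { $, ')', 'and' }
  FOLLOW(F') = { $, ')', '-', 'and' }

For C':
  PREDICT(C' → and A C') = { 'and' }
  PREDICT(C' → ε) = { $, ')' }
For A':
  PREDICT(A' → '-' F A') = { '-' }
  PREDICT(A' → ε) = { $, ')', 'and' }
For F':
  PREDICT(F' → '/' Y F') = { '/' }
  PREDICT(F' → ε) = { $, ')', '-', 'and' }
For Y:
  PREDICT(Y → c) = { 'c' }
  PREDICT(Y → y) = { 'y' }
  PREDICT(Y → b) = { 'b' }
  PREDICT(Y → n) = { 'n' }
  PREDICT(Y → '(' C ')') = { '(' }
C, A, F have a single production, so nothing to check there.

All predict sets are disjoint. The grammar IS LL(1).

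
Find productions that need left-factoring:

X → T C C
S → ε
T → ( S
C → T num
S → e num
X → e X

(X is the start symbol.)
No, left-factoring is not needed

Left-factoring is needed when two productions for the same non-terminal
share a common prefix on the right-hand side.

Productions for X:
  X → T C C
  X → e X
Productions for S:
  S → ε
  S → e num

No common prefixes found.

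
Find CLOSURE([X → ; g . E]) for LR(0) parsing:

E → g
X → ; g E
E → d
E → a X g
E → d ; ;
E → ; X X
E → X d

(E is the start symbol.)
Start with: [X → ; g . E]
  [X → ; g . E] has the dot before E: add [E → . g], [E → . d], [E → . a X g], [E → . d ; ;], [E → . ; X X], [E → . X d]
  [E → . X d] has the dot before X: add [X → . ; g E]
No further items can be added.

CLOSURE = { [E → . ; X X], [E → . X d], [E → . a X g], [E → . d ; ;], [E → . d], [E → . g], [X → . ; g E], [X → ; g . E] }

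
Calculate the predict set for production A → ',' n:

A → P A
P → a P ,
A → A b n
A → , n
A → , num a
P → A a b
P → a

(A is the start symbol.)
PREDICT(A → ',' n) = (FIRST(RHS) \ {ε}) ∪ (FOLLOW(A) if ε ∈ FIRST(RHS), i.e. RHS ⇒* ε)
FIRST(',' n) = { ',' }
ε ∉ FIRST(',' n), so FOLLOW(A) is not added.
PREDICT(A → ',' n) = { ',' }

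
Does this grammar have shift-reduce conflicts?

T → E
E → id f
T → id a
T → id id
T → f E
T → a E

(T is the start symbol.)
A shift-reduce conflict occurs when an LR(0) state has both:
  - a complete (reduce) item [A → α .] (dot at the end), and
  - a shift item [B → β . c γ] (dot before a terminal).

Augment with T' → T and build the canonical LR(0) collection (I0 = CLOSURE({[T' → . T]}), then GOTO on every symbol after a dot until no new states appear). It has 12 states:
  I0: { [E → . id f], [T → . E], [T → . a E], [T → . f E], [T → . id a], [T → . id id], [T' → . T] }  — shift
  I1: { [T → E .] }  — reduce
  I2: { [T' → T .] }  — accept
  I3: { [E → . id f], [T → a . E] }  — shift
  I4: { [E → . id f], [T → f . E] }  — shift
  I5: { [E → id . f], [T → id . a], [T → id . id] }  — shift
  I6: { [T → id a .] }  — reduce
  I7: { [E → id f .] }  — reduce
  I8: { [T → id id .] }  — reduce
  I9: { [T → f E .] }  — reduce
  I10: { [E → id . f] }  — shift
  I11: { [T → a E .] }  — reduce

No state contains both a complete item and a shift item.

Answer: No shift-reduce conflicts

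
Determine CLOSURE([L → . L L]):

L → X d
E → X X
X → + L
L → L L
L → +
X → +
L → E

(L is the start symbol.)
{ [E → . X X], [L → . +], [L → . E], [L → . L L], [L → . X d], [X → . + L], [X → . +] }

To compute CLOSURE, for each item [A → α.Bβ] where B is a non-terminal, add [B → .γ] for all productions B → γ; repeat for the newly added items until nothing changes.

Start with: [L → . L L]
  [L → . L L] has the dot before L: add [L → . X d], [L → . +], [L → . E]
  [L → . X d] has the dot before X: add [X → . + L], [X → . +]
  [L → . E] has the dot before E: add [E → . X X]
No further items can be added.

CLOSURE = { [E → . X X], [L → . +], [L → . E], [L → . L L], [L → . X d], [X → . + L], [X → . +] }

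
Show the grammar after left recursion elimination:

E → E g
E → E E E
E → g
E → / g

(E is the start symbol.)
E → g E'
E → / g E'
E' → g E'
E' → E E E'
E' → ε

E is directly left-recursive. The standard transformation for
  A → A α₁ | ... | A α_m | β₁ | ... | β_n
is
  A  → β₁ A' | ... | β_n A'
  A' → α₁ A' | ... | α_m A' | ε

E → g becomes E → g E'
E → / g becomes E → / g E'
E → E g becomes E' → g E'
E → E E E becomes E' → E E E'
Add E' → ε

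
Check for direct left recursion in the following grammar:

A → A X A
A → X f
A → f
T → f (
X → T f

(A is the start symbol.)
Yes, A is left-recursive

Direct left recursion occurs when N → N α for some non-terminal N (the right-hand side begins with the left-hand side itself).

A → A X A: LEFT RECURSIVE (starts with A)
A → X f: starts with X
A → f: starts with f
T → f (: starts with f
X → T f: starts with T

The grammar has direct left recursion on: A.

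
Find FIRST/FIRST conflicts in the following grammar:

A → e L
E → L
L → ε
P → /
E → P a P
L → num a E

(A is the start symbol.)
FIRST sets of the non-terminals at (or reachable through a nullable prefix from) the front of some alternative:
  FIRST(L) = { 'num', ε }
  FIRST(P) = { '/' }

Productions for E:
  E → L: FIRST = { 'num', ε }
  E → P a P: FIRST = { '/' }
Productions for L:
  L → ε: FIRST = { ε }
  L → num a E: FIRST = { 'num' }
A, P have only one production, so no FIRST/FIRST conflict is possible there.

All alternatives of each non-terminal have pairwise disjoint FIRST sets.

Answer: No FIRST/FIRST conflicts.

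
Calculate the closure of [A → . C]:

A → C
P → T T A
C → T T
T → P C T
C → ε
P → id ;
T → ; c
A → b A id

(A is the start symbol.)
To compute CLOSURE, for each item [A → α.Bβ] where B is a non-terminal, add [B → .γ] for all productions B → γ; repeat for the newly added items until nothing changes.

Start with: [A → . C]
  [A → . C] has the dot before C: add [C → . T T], [C → .]
  [C → . T T] has the dot before T: add [T → . P C T], [T → . ; c]
  [T → . P C T] has the dot before P: add [P → . T T A], [P → . id ;]
No further items can be added.

CLOSURE = { [A → . C], [C → . T T], [C → .], [P → . T T A], [P → . id ;], [T → . ; c], [T → . P C T] }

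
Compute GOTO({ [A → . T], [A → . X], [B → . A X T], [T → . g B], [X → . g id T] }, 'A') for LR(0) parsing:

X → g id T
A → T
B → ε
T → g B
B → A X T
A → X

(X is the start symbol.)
GOTO(I, 'A') = CLOSURE({ [A → αX.β] : [A → α.Xβ] ∈ I, X = 'A' })

Items with dot before 'A', with the dot advanced:
  [B → . A X T] → [B → A . X T]
Closure of the advanced items:
  [B → A . X T] has the dot before X: add [X → . g id T]

GOTO = { [B → A . X T], [X → . g id T] }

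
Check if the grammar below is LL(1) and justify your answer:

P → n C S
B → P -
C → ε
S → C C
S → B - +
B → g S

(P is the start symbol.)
Relevant sets:
  FIRST(P) = { 'n' }
  FIRST(C) = { ε }
  FIRST(B) = { 'g', 'n' }
  FOLLOW(S) = { $, '-' }

For B:
  PREDICT(B → P '-') = { 'n' }
  PREDICT(B → g S) = { 'g' }
For S:
  PREDICT(S → C C) = { $, '-' }
  PREDICT(S → B '-' '+') = { 'g', 'n' }
P, C have a single production, so nothing to check there.

All predict sets are disjoint. The grammar IS LL(1).

Answer: Yes, the grammar is LL(1).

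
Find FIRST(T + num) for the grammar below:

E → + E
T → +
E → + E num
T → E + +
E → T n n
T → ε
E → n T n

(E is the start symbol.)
{ '+', 'n' }

FIRST sets of the non-terminals involved (from the grammar, by fixed-point iteration):
  FIRST(T) = { '+', 'n', ε }

To compute FIRST(T + num), process the symbols left to right:
Symbol T is a non-terminal. Add FIRST(T) \ {ε} = { '+', 'n' }
T is nullable (ε ∈ FIRST(T)), continue to the next symbol.
Symbol + is a terminal. Add '+' and stop.
FIRST(T + num) = { '+', 'n' }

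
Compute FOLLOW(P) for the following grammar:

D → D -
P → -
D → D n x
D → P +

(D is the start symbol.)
To compute FOLLOW(P), find every occurrence of P on a right-hand side N → α P β: add FIRST(β) \ {ε}, and if β is empty or nullable also add FOLLOW(N). Iterate to a fixed point.

In D → P +: P is followed by '+', add FIRST('+') \ {ε} = { '+' }

Taking the union: FOLLOW(P) = { '+' }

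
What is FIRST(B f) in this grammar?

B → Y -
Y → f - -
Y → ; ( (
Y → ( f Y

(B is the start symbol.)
FIRST sets of the non-terminals involved (from the grammar, by fixed-point iteration):
  FIRST(B) = { '(', ';', 'f' }

To compute FIRST(B f), process the symbols left to right:
Symbol B is a non-terminal. Add FIRST(B) \ {ε} = { '(', ';', 'f' }
B is not nullable (ε ∉ FIRST(B)), so stop here.
FIRST(B f) = { '(', ';', 'f' }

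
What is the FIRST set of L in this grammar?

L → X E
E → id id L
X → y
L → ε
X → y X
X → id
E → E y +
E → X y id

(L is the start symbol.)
To compute FIRST(L), examine every production with L on the left-hand side, reading each right-hand side left to right until a non-nullable symbol is reached.

FIRST sets of the other non-terminals involved (by the same procedure, iterated to a fixed point):
  FIRST(X) = { 'id', 'y' }

From L → X E:
  - X is a non-terminal: add FIRST(X) \ {ε} = { 'id', 'y' }
    X is not nullable, so stop
From L → ε:
  - ε-production, so ε ∈ FIRST(L)

Collecting: FIRST(L) = { 'id', 'y', ε }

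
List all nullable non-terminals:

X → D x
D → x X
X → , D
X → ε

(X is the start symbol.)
{ 'X' }

ε-productions: X → ε
So X is immediately nullable.
No further non-terminal can be added: every production for the remaining non-terminals contains a terminal or a non-nullable non-terminal.
Nullable = { 'X' }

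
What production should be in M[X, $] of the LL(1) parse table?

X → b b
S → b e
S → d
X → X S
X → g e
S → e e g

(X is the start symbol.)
Empty (error entry)

To find M[X, $], we find productions for X where $ is in the predict set (PREDICT(N → α) = (FIRST(α) \ {ε}) ∪ (FOLLOW(N) if α ⇒* ε)).

Relevant sets:
  FIRST(X) = { 'b', 'g' }

X → b b: PREDICT = { 'b' }
X → X S: PREDICT = { 'b', 'g' }
X → g e: PREDICT = { 'g' }

M[X, $] is empty (no production applies)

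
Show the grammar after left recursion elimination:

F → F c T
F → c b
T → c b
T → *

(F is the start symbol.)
F is directly left-recursive. The standard transformation for
  A → A α₁ | ... | A α_m | β₁ | ... | β_n
is
  A  → β₁ A' | ... | β_n A'
  A' → α₁ A' | ... | α_m A' | ε

F → c b becomes F → c b F'
F → F c T becomes F' → c T F'
Add F' → ε

Productions for other non-terminals are unchanged:
  T → c b
  T → *

Resulting grammar:
F → c b F'
F' → c T F'
F' → ε
T → c b
T → *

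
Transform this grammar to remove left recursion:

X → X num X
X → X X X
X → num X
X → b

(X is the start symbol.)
X is directly left-recursive. The standard transformation for
  A → A α₁ | ... | A α_m | β₁ | ... | β_n
is
  A  → β₁ A' | ... | β_n A'
  A' → α₁ A' | ... | α_m A' | ε

X → num X becomes X → num X X'
X → b becomes X → b X'
X → X num X becomes X' → num X X'
X → X X X becomes X' → X X X'
Add X' → ε

Resulting grammar:
X → num X X'
X → b X'
X' → num X X'
X' → X X X'
X' → ε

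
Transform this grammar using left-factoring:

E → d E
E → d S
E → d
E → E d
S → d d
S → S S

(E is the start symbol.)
Left-factoring transforms A → αβ₁ | αβ₂ into A → αA' and A' → β₁ | β₂
(α is the longest common prefix among the alternatives). Repeat until
no nonterminal has two alternatives with a common prefix.

Round 1: E has alternatives sharing prefix 'd'. Introduce E': E → d E'
  Add: E' → E
  Add: E' → S
  Add: E' → ε

No remaining common prefixes — done.

Resulting grammar:
E → d E'
E' → E
E' → S
E' → ε
E → E d
S → d d
S → S S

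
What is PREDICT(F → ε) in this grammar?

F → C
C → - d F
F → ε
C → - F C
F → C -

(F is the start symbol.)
PREDICT(F → ε) = (FIRST(RHS) \ {ε}) ∪ (FOLLOW(F) if ε ∈ FIRST(RHS), i.e. RHS ⇒* ε)
The right-hand side is ε (FIRST(ε) = { ε }), so the predict set is FOLLOW(F) = { $, '-' }
PREDICT(F → ε) = { $, '-' }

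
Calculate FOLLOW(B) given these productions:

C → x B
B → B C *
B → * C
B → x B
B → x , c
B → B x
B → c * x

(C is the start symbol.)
{ $, '*', 'x' }

In C → x B: B is at the end, add FOLLOW(C)
In B → B C *: B is followed by C '*', add FIRST(C '*') \ {ε} = { 'x' }
In B → x B: B is at the end; this adds FOLLOW(B) to itself — nothing new
In B → B x: B is followed by x, add FIRST(x) \ {ε} = { 'x' }

The FOLLOW sets referred to above (computed the same way, to a fixed point):
  FOLLOW(C) = { $, '*', 'x' }

Taking the union: FOLLOW(B) = { $, '*', 'x' }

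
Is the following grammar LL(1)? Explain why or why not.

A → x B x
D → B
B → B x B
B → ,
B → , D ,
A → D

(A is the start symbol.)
No. Predict set conflict for B: { ',' }

A grammar is LL(1) if for each non-terminal N with multiple productions, the predict sets of those productions are pairwise disjoint, where PREDICT(N → α) = (FIRST(α) \ {ε}) ∪ (FOLLOW(N) if α ⇒* ε).

Relevant sets:
  FIRST(D) = { ',' }
  FIRST(B) = { ',' }

For A:
  PREDICT(A → x B x) = { 'x' }
  PREDICT(A → D) = { ',' }
For B:
  PREDICT(B → B x B) = { ',' }
  PREDICT(B → ',') = { ',' }
  PREDICT(B → ',' D ',') = { ',' }
D has a single production, so nothing to check there.

Conflict found: Predict set conflict for B: { ',' }
The grammar is NOT LL(1).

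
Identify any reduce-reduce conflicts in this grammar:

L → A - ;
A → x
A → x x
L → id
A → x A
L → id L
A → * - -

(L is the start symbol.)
Yes — I7: [A → x .] vs [A → x x .]

A reduce-reduce conflict occurs when an LR(0) state has two complete items [A → α .] and [B → β .] — both call for a reduction, and with no lookahead the parser cannot choose between them.

Augment with L' → L and build the canonical LR(0) collection (I0 = CLOSURE({[L' → . L]}), then GOTO on every symbol after a dot until no new states appear). It has 13 states:
  I0: { [A → . * - -], [A → . x A], [A → . x x], [A → . x], [L → . A - ;], [L → . id L], [L → . id], [L' → . L] }  — shift
  I1: { [A → * . - -] }  — shift
  I2: { [L → A . - ;] }  — shift
  I3: { [L' → L .] }  — accept
  I4: { [A → . * - -], [A → . x A], [A → . x x], [A → . x], [L → . A - ;], [L → . id L], [L → . id], [L → id . L], [L → id .] }  — shift, reduce
  I5: { [A → . * - -], [A → . x A], [A → . x x], [A → . x], [A → x . A], [A → x . x], [A → x .] }  — shift, reduce
  I6: { [A → x A .] }  — reduce
  I7: { [A → . * - -], [A → . x A], [A → . x x], [A → . x], [A → x . A], [A → x . x], [A → x .], [A → x x .] }  — shift, 2 reduces
  I8: { [L → id L .] }  — reduce
  I9: { [L → A - . ;] }  — shift
  I10: { [L → A - ; .] }  — reduce
  I11: { [A → * - . -] }  — shift
  I12: { [A → * - - .] }  — reduce

I7 contains complete items [A → x .], [A → x x .] — reduce-reduce conflict.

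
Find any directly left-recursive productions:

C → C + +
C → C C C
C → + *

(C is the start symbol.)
Yes, C is left-recursive

C → C + +: LEFT RECURSIVE (starts with C)
C → C C C: LEFT RECURSIVE (starts with C)
C → + *: starts with '+'

The grammar has direct left recursion on: C.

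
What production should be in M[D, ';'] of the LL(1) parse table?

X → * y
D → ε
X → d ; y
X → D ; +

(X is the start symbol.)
To find M[D, ';'], we find productions for D where ';' is in the predict set (PREDICT(N → α) = (FIRST(α) \ {ε}) ∪ (FOLLOW(N) if α ⇒* ε)).

Relevant sets:
  FOLLOW(D) = { ';' }

D → ε: PREDICT = { ';' }
  ';' is in predict set, so this production goes in M[D, ';']

M[D, ';'] = D → ε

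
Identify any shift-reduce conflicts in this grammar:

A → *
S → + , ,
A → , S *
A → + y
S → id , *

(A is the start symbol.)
No shift-reduce conflicts

A shift-reduce conflict occurs when an LR(0) state has both:
  - a complete (reduce) item [A → α .] (dot at the end), and
  - a shift item [B → β . c γ] (dot before a terminal).

Augment with A' → A and build the canonical LR(0) collection (I0 = CLOSURE({[A' → . A]}), then GOTO on every symbol after a dot until no new states appear). It has 14 states:
  I0: { [A → . *], [A → . + y], [A → . , S *], [A' → . A] }  — shift
  I1: { [A → * .] }  — reduce
  I2: { [A → + . y] }  — shift
  I3: { [A → , . S *], [S → . + , ,], [S → . id , *] }  — shift
  I4: { [A' → A .] }  — accept
  I5: { [S → + . , ,] }  — shift
  I6: { [A → , S . *] }  — shift
  I7: { [S → id . , *] }  — shift
  I8: { [S → id , . *] }  — shift
  I9: { [S → id , * .] }  — reduce
  I10: { [A → , S * .] }  — reduce
  I11: { [S → + , . ,] }  — shift
  I12: { [S → + , , .] }  — reduce
  I13: { [A → + y .] }  — reduce

No state contains both a complete item and a shift item.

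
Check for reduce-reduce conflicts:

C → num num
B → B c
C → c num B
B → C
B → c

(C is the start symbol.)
No reduce-reduce conflicts

A reduce-reduce conflict occurs when an LR(0) state has two complete items [A → α .] and [B → β .] — both call for a reduction, and with no lookahead the parser cannot choose between them.

Augment with C' → C and build the canonical LR(0) collection (I0 = CLOSURE({[C' → . C]}), then GOTO on every symbol after a dot until no new states appear). It has 10 states:
  I0: { [C → . c num B], [C → . num num], [C' → . C] }  — shift
  I1: { [C' → C .] }  — accept
  I2: { [C → c . num B] }  — shift
  I3: { [C → num . num] }  — shift
  I4: { [C → num num .] }  — reduce
  I5: { [B → . B c], [B → . C], [B → . c], [C → . c num B], [C → . num num], [C → c num . B] }  — shift
  I6: { [B → B . c], [C → c num B .] }  — shift, reduce
  I7: { [B → C .] }  — reduce
  I8: { [B → c .], [C → c . num B] }  — shift, reduce
  I9: { [B → B c .] }  — reduce

No state contains more than one complete item.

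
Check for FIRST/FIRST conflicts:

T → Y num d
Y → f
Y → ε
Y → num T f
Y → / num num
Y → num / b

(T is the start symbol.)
Yes. Y → num T f / Y → num '/' b on { 'num' }

Productions for Y:
  Y → f: FIRST = { 'f' }
  Y → ε: FIRST = { ε }
  Y → num T f: FIRST = { 'num' }
  Y → / num num: FIRST = { '/' }
  Y → num / b: FIRST = { 'num' }
T has only one production, so no FIRST/FIRST conflict is possible there.

Conflict for Y: Y → num T f and Y → num / b
  Overlap: { 'num' }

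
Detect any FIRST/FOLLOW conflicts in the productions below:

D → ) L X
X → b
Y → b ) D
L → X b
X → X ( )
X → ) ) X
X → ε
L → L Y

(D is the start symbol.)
A FIRST/FOLLOW conflict occurs when a non-terminal N has a nullable alternative N → β (β ⇒* ε) and another alternative N → α with FIRST(α) ∩ FOLLOW(N) ≠ ∅: on such a lookahead the parser cannot decide between expanding α and letting N vanish via β.

Nullable non-terminals: X.
FIRST sets used below: FIRST(X) = { '(', ')', 'b', ε }

X: nullable alternative(s) X → ε; FOLLOW(X) = { $, '(', ')', 'b' }
  X → b: FIRST \ {ε} = { 'b' } — overlaps FOLLOW(X) on { 'b' }: CONFLICT
  X → X ( ): FIRST \ {ε} = { '(', ')', 'b' } — overlaps FOLLOW(X) on { '(', ')', 'b' }: CONFLICT
  X → ) ) X: FIRST \ {ε} = { ')' } — overlaps FOLLOW(X) on { ')' }: CONFLICT
  X → ε: FIRST \ {ε} = { } — this is the only nullable alternative, skip

D, L, Y have no nullable alternative, so no FIRST/FOLLOW check is needed there.

So the grammar has 3 FIRST/FOLLOW conflicts (marked CONFLICT above).

Answer: Yes. X → b with FOLLOW(X) on { 'b' }; X → X '(' ')' with FOLLOW(X) on { '(', ')', 'b' }; X → ')' ')' X with FOLLOW(X) on { ')' }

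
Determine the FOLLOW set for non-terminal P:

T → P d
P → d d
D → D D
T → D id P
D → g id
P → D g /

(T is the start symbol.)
In T → P d: P is followed by d, add FIRST(d) \ {ε} = { 'd' }
In T → D id P: P is at the end, add FOLLOW(T)

The FOLLOW sets referred to above (computed the same way, to a fixed point):
  FOLLOW(T) = { $ }

Taking the union: FOLLOW(P) = { $, 'd' }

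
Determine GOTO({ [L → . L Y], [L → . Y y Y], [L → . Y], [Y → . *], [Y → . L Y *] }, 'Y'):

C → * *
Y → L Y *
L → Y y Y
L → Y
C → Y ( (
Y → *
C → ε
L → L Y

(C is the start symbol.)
GOTO(I, 'Y') = CLOSURE({ [A → αX.β] : [A → α.Xβ] ∈ I, X = 'Y' })

Items with dot before 'Y', with the dot advanced:
  [L → . Y] → [L → Y .]
  [L → . Y y Y] → [L → Y . y Y]
Closure adds nothing (no advanced item has the dot before a non-terminal).

GOTO = { [L → Y . y Y], [L → Y .] }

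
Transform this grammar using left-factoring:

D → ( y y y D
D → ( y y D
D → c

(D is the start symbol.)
D → ( y y D'
D' → y D
D' → D
D → c

Left-factoring transforms A → αβ₁ | αβ₂ into A → αA' and A' → β₁ | β₂
(α is the longest common prefix among the alternatives). Repeat until
no nonterminal has two alternatives with a common prefix.

Round 1: D has alternatives sharing prefix '( y y'. Introduce D': D → ( y y D'
  Add: D' → y D
  Add: D' → D

No remaining common prefixes — done.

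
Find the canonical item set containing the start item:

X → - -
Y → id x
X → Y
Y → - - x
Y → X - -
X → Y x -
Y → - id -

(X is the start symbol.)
{ [X → . - -], [X → . Y x -], [X → . Y], [X' → . X], [Y → . - - x], [Y → . - id -], [Y → . X - -], [Y → . id x] }

First, augment the grammar with X' → X
I₀ = CLOSURE({ [X' → . X] }):
  [X' → . X] has the dot before X: add [X → . - -], [X → . Y], [X → . Y x -]
  [X → . Y] has the dot before Y: add [Y → . id x], [Y → . - - x], [Y → . X - -], [Y → . - id -]
No further items can be added.

I₀ = { [X → . - -], [X → . Y x -], [X → . Y], [X' → . X], [Y → . - - x], [Y → . - id -], [Y → . X - -], [Y → . id x] }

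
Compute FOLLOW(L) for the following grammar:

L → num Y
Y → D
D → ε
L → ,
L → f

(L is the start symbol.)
{ $ }

To compute FOLLOW(L), find every occurrence of L on a right-hand side N → α L β: add FIRST(β) \ {ε}, and if β is empty or nullable also add FOLLOW(N). Iterate to a fixed point.

L is the start symbol, so $ ∈ FOLLOW(L).
L does not occur on any right-hand side.

Taking the union: FOLLOW(L) = { $ }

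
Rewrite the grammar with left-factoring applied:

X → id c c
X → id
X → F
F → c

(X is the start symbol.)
Left-factoring transforms A → αβ₁ | αβ₂ into A → αA' and A' → β₁ | β₂
(α is the longest common prefix among the alternatives). Repeat until
no nonterminal has two alternatives with a common prefix.

Round 1: X has alternatives sharing prefix 'id'. Introduce X': X → id X'
  Add: X' → c c
  Add: X' → ε

No remaining common prefixes — done.

Resulting grammar:
X → id X'
X' → c c
X' → ε
X → F
F → c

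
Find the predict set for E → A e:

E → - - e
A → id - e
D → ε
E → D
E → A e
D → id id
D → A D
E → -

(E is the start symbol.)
{ 'id' }

PREDICT(E → A e) = (FIRST(RHS) \ {ε}) ∪ (FOLLOW(E) if ε ∈ FIRST(RHS), i.e. RHS ⇒* ε)
FIRST(A) = { 'id' }
FIRST(A e) = { 'id' }
ε ∉ FIRST(A e), so FOLLOW(E) is not added.
PREDICT(E → A e) = { 'id' }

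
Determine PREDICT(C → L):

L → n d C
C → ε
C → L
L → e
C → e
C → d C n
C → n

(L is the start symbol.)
PREDICT(C → L) = (FIRST(RHS) \ {ε}) ∪ (FOLLOW(C) if ε ∈ FIRST(RHS), i.e. RHS ⇒* ε)
FIRST(L) = { 'e', 'n' }
FIRST(L) = { 'e', 'n' }
ε ∉ FIRST(L), so FOLLOW(C) is not added.
PREDICT(C → L) = { 'e', 'n' }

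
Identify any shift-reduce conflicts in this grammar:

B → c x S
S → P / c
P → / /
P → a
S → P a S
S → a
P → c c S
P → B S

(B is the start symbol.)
No shift-reduce conflicts

A shift-reduce conflict occurs when an LR(0) state has both:
  - a complete (reduce) item [A → α .] (dot at the end), and
  - a shift item [B → β . c γ] (dot before a terminal).

Augment with B' → B and build the canonical LR(0) collection (I0 = CLOSURE({[B' → . B]}), then GOTO on every symbol after a dot until no new states appear). It has 18 states:
  I0: { [B → . c x S], [B' → . B] }  — shift
  I1: { [B' → B .] }  — accept
  I2: { [B → c . x S] }  — shift
  I3: { [B → . c x S], [B → c x . S], [P → . / /], [P → . B S], [P → . a], [P → . c c S], [S → . P / c], [S → . P a S], [S → . a] }  — shift
  I4: { [P → / . /] }  — shift
  I5: { [B → . c x S], [P → . / /], [P → . B S], [P → . a], [P → . c c S], [P → B . S], [S → . P / c], [S → . P a S], [S → . a] }  — shift
  I6: { [S → P . / c], [S → P . a S] }  — shift
  I7: { [B → c x S .] }  — reduce
  I8: { [P → a .], [S → a .] }  — 2 reduces
  I9: { [B → c . x S], [P → c . c S] }  — shift
  I10: { [B → . c x S], [P → . / /], [P → . B S], [P → . a], [P → . c c S], [P → c c . S], [S → . P / c], [S → . P a S], [S → . a] }  — shift
  I11: { [P → c c S .] }  — reduce
  I12: { [S → P / . c] }  — shift
  I13: { [B → . c x S], [P → . / /], [P → . B S], [P → . a], [P → . c c S], [S → . P / c], [S → . P a S], [S → . a], [S → P a . S] }  — shift
  I14: { [S → P a S .] }  — reduce
  I15: { [S → P / c .] }  — reduce
  I16: { [P → B S .] }  — reduce
  I17: { [P → / / .] }  — reduce

No state contains both a complete item and a shift item.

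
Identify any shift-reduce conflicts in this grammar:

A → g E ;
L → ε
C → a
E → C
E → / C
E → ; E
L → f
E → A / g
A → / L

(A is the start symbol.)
Yes — I1: [L → .] vs [L → . f]; I4: [L → .] vs [C → . a]

A shift-reduce conflict occurs when an LR(0) state has both:
  - a complete (reduce) item [A → α .] (dot at the end), and
  - a shift item [B → β . c γ] (dot before a terminal).

Augment with A' → A and build the canonical LR(0) collection (I0 = CLOSURE({[A' → . A]}), then GOTO on every symbol after a dot until no new states appear). It has 17 states:
  I0: { [A → . / L], [A → . g E ;], [A' → . A] }  — shift
  I1: { [A → / . L], [L → . f], [L → .] }  — shift, reduce
  I2: { [A' → A .] }  — accept
  I3: { [A → . / L], [A → . g E ;], [A → g . E ;], [C → . a], [E → . / C], [E → . ; E], [E → . A / g], [E → . C] }  — shift
  I4: { [A → / . L], [C → . a], [E → / . C], [L → . f], [L → .] }  — shift, reduce
  I5: { [A → . / L], [A → . g E ;], [C → . a], [E → . / C], [E → . ; E], [E → . A / g], [E → . C], [E → ; . E] }  — shift
  I6: { [E → A . / g] }  — shift
  I7: { [E → C .] }  — reduce
  I8: { [A → g E . ;] }  — shift
  I9: { [C → a .] }  — reduce
  I10: { [A → g E ; .] }  — reduce
  I11: { [E → A / . g] }  — shift
  I12: { [E → A / g .] }  — reduce
  I13: { [E → ; E .] }  — reduce
  I14: { [E → / C .] }  — reduce
  I15: { [A → / L .] }  — reduce
  I16: { [L → f .] }  — reduce

I1 contains reduce item [L → .] and shift item [L → . f] — shift-reduce conflict.
I4 contains reduce item [L → .] and shift items [C → . a], [L → . f] — shift-reduce conflict.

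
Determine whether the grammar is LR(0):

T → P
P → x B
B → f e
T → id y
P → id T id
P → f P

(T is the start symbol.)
A grammar is LR(0) if no state in the canonical LR(0) collection has:
  - both a shift item (dot before a terminal) and a complete item (shift-reduce conflict), or
  - two or more complete items (reduce-reduce conflict; the accept item [T' → T .] counts as a complete item here).

Augment with T' → T and build the canonical LR(0) collection (I0 = CLOSURE({[T' → . T]}), then GOTO on every symbol after a dot until no new states appear). It has 14 states:
  I0: { [P → . f P], [P → . id T id], [P → . x B], [T → . P], [T → . id y], [T' → . T] }  — shift
  I1: { [T → P .] }  — reduce
  I2: { [T' → T .] }  — accept
  I3: { [P → . f P], [P → . id T id], [P → . x B], [P → f . P] }  — shift
  I4: { [P → . f P], [P → . id T id], [P → . x B], [P → id . T id], [T → . P], [T → . id y], [T → id . y] }  — shift
  I5: { [B → . f e], [P → x . B] }  — shift
  I6: { [P → x B .] }  — reduce
  I7: { [B → f . e] }  — shift
  I8: { [B → f e .] }  — reduce
  I9: { [P → id T . id] }  — shift
  I10: { [T → id y .] }  — reduce
  I11: { [P → id T id .] }  — reduce
  I12: { [P → f P .] }  — reduce
  I13: { [P → . f P], [P → . id T id], [P → . x B], [P → id . T id], [T → . P], [T → . id y] }  — shift

Every state is either a pure shift/goto state or contains exactly one complete item and nothing to shift — no conflicts. The grammar is LR(0).

Answer: Yes, the grammar is LR(0)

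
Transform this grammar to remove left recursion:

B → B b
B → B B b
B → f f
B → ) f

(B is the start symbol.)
B is directly left-recursive. The standard transformation for
  A → A α₁ | ... | A α_m | β₁ | ... | β_n
is
  A  → β₁ A' | ... | β_n A'
  A' → α₁ A' | ... | α_m A' | ε

B → f f becomes B → f f B'
B → ) f becomes B → ) f B'
B → B b becomes B' → b B'
B → B B b becomes B' → B b B'
Add B' → ε

Resulting grammar:
B → f f B'
B → ) f B'
B' → b B'
B' → B b B'
B' → ε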